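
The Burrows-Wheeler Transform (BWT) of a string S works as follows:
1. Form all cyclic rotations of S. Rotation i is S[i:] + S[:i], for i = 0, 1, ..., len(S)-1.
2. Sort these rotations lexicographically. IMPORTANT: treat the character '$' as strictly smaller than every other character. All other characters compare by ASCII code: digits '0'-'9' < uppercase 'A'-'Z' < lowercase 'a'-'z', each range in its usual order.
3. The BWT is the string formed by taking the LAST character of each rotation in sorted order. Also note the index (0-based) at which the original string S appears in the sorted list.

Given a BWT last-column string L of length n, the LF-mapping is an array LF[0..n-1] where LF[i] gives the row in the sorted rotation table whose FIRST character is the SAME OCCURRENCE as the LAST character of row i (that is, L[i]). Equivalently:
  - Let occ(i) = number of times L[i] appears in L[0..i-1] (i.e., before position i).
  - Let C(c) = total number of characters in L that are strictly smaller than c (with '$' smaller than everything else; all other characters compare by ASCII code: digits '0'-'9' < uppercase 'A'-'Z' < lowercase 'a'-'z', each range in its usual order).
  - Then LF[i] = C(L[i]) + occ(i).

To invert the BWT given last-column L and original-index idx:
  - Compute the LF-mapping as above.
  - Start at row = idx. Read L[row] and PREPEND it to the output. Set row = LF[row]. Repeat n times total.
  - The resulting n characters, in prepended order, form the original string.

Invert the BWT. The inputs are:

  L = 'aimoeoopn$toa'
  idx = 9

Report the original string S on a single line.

LF mapping: 1 4 5 7 3 8 9 11 6 0 12 10 2
Walk LF starting at row 9, prepending L[row]:
  step 1: row=9, L[9]='$', prepend. Next row=LF[9]=0
  step 2: row=0, L[0]='a', prepend. Next row=LF[0]=1
  step 3: row=1, L[1]='i', prepend. Next row=LF[1]=4
  step 4: row=4, L[4]='e', prepend. Next row=LF[4]=3
  step 5: row=3, L[3]='o', prepend. Next row=LF[3]=7
  step 6: row=7, L[7]='p', prepend. Next row=LF[7]=11
  step 7: row=11, L[11]='o', prepend. Next row=LF[11]=10
  step 8: row=10, L[10]='t', prepend. Next row=LF[10]=12
  step 9: row=12, L[12]='a', prepend. Next row=LF[12]=2
  step 10: row=2, L[2]='m', prepend. Next row=LF[2]=5
  step 11: row=5, L[5]='o', prepend. Next row=LF[5]=8
  step 12: row=8, L[8]='n', prepend. Next row=LF[8]=6
  step 13: row=6, L[6]='o', prepend. Next row=LF[6]=9
Reversed output: onomatopoeia$

Answer: onomatopoeia$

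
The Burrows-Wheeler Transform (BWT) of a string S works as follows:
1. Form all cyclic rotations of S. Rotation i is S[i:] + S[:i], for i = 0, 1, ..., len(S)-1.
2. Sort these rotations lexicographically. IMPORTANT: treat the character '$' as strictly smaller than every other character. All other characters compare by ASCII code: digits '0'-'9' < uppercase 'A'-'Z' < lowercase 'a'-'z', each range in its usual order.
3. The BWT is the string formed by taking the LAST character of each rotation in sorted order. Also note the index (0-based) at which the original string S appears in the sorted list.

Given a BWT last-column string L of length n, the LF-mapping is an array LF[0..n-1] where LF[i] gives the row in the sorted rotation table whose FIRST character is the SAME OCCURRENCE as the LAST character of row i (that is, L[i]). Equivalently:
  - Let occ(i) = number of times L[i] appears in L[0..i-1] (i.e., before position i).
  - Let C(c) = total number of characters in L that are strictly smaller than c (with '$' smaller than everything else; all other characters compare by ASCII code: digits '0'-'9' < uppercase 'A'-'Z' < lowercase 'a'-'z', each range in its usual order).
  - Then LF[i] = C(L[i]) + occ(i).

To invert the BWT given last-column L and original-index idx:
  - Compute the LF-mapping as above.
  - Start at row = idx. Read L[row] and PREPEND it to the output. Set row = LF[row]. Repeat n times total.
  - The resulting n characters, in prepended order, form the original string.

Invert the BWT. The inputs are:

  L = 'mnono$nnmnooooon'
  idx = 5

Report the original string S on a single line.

LF mapping: 1 3 9 4 10 0 5 6 2 7 11 12 13 14 15 8
Walk LF starting at row 5, prepending L[row]:
  step 1: row=5, L[5]='$', prepend. Next row=LF[5]=0
  step 2: row=0, L[0]='m', prepend. Next row=LF[0]=1
  step 3: row=1, L[1]='n', prepend. Next row=LF[1]=3
  step 4: row=3, L[3]='n', prepend. Next row=LF[3]=4
  step 5: row=4, L[4]='o', prepend. Next row=LF[4]=10
  step 6: row=10, L[10]='o', prepend. Next row=LF[10]=11
  step 7: row=11, L[11]='o', prepend. Next row=LF[11]=12
  step 8: row=12, L[12]='o', prepend. Next row=LF[12]=13
  step 9: row=13, L[13]='o', prepend. Next row=LF[13]=14
  step 10: row=14, L[14]='o', prepend. Next row=LF[14]=15
  step 11: row=15, L[15]='n', prepend. Next row=LF[15]=8
  step 12: row=8, L[8]='m', prepend. Next row=LF[8]=2
  step 13: row=2, L[2]='o', prepend. Next row=LF[2]=9
  step 14: row=9, L[9]='n', prepend. Next row=LF[9]=7
  step 15: row=7, L[7]='n', prepend. Next row=LF[7]=6
  step 16: row=6, L[6]='n', prepend. Next row=LF[6]=5
Reversed output: nnnomnoooooonnm$

Answer: nnnomnoooooonnm$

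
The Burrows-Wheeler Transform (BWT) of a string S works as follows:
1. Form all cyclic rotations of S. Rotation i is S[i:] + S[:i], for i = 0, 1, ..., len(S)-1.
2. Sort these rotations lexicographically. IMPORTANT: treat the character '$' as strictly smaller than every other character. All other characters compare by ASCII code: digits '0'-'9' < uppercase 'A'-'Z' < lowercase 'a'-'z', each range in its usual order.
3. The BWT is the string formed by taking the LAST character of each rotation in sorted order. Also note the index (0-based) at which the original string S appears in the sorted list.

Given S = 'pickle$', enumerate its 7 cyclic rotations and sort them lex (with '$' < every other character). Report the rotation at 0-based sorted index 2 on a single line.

Answer: e$pickl

Derivation:
All 7 rotations (rotation i = S[i:]+S[:i]):
  rot[0] = pickle$
  rot[1] = ickle$p
  rot[2] = ckle$pi
  rot[3] = kle$pic
  rot[4] = le$pick
  rot[5] = e$pickl
  rot[6] = $pickle
Sorted (with $ < everything):
  sorted[0] = $pickle
  sorted[1] = ckle$pi
  sorted[2] = e$pickl
  sorted[3] = ickle$p
  sorted[4] = kle$pic
  sorted[5] = le$pick
  sorted[6] = pickle$
sorted[2] = e$pickl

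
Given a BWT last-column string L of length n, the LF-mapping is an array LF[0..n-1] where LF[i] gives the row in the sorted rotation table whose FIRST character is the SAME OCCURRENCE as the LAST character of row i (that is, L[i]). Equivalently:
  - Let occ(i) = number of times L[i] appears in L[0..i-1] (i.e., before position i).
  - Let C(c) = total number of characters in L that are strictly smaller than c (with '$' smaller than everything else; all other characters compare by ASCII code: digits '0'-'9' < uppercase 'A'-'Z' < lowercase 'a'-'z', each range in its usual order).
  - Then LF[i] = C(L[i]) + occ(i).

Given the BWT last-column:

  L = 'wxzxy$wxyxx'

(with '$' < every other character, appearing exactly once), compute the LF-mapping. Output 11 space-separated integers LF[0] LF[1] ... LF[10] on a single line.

Char counts: '$':1, 'w':2, 'x':5, 'y':2, 'z':1
C (first-col start): C('$')=0, C('w')=1, C('x')=3, C('y')=8, C('z')=10
L[0]='w': occ=0, LF[0]=C('w')+0=1+0=1
L[1]='x': occ=0, LF[1]=C('x')+0=3+0=3
L[2]='z': occ=0, LF[2]=C('z')+0=10+0=10
L[3]='x': occ=1, LF[3]=C('x')+1=3+1=4
L[4]='y': occ=0, LF[4]=C('y')+0=8+0=8
L[5]='$': occ=0, LF[5]=C('$')+0=0+0=0
L[6]='w': occ=1, LF[6]=C('w')+1=1+1=2
L[7]='x': occ=2, LF[7]=C('x')+2=3+2=5
L[8]='y': occ=1, LF[8]=C('y')+1=8+1=9
L[9]='x': occ=3, LF[9]=C('x')+3=3+3=6
L[10]='x': occ=4, LF[10]=C('x')+4=3+4=7

Answer: 1 3 10 4 8 0 2 5 9 6 7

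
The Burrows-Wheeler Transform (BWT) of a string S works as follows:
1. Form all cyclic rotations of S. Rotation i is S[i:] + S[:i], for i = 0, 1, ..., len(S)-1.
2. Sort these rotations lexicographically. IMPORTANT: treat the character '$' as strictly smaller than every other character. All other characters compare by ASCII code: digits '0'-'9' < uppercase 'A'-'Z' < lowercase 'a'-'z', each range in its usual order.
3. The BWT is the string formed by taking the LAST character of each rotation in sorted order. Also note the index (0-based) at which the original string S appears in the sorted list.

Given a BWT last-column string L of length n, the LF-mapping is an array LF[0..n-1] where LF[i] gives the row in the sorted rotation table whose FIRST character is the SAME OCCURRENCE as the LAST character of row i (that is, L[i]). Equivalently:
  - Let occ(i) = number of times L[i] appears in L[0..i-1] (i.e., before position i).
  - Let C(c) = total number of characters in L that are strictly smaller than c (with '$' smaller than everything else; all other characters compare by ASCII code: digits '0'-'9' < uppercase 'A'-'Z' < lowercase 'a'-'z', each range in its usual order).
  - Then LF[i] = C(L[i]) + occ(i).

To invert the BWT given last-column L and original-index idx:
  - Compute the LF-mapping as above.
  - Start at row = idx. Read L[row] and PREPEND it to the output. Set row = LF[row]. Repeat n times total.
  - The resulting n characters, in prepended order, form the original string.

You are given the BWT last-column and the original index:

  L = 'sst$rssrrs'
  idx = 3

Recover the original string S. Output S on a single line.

LF mapping: 4 5 9 0 1 6 7 2 3 8
Walk LF starting at row 3, prepending L[row]:
  step 1: row=3, L[3]='$', prepend. Next row=LF[3]=0
  step 2: row=0, L[0]='s', prepend. Next row=LF[0]=4
  step 3: row=4, L[4]='r', prepend. Next row=LF[4]=1
  step 4: row=1, L[1]='s', prepend. Next row=LF[1]=5
  step 5: row=5, L[5]='s', prepend. Next row=LF[5]=6
  step 6: row=6, L[6]='s', prepend. Next row=LF[6]=7
  step 7: row=7, L[7]='r', prepend. Next row=LF[7]=2
  step 8: row=2, L[2]='t', prepend. Next row=LF[2]=9
  step 9: row=9, L[9]='s', prepend. Next row=LF[9]=8
  step 10: row=8, L[8]='r', prepend. Next row=LF[8]=3
Reversed output: rstrsssrs$

Answer: rstrsssrs$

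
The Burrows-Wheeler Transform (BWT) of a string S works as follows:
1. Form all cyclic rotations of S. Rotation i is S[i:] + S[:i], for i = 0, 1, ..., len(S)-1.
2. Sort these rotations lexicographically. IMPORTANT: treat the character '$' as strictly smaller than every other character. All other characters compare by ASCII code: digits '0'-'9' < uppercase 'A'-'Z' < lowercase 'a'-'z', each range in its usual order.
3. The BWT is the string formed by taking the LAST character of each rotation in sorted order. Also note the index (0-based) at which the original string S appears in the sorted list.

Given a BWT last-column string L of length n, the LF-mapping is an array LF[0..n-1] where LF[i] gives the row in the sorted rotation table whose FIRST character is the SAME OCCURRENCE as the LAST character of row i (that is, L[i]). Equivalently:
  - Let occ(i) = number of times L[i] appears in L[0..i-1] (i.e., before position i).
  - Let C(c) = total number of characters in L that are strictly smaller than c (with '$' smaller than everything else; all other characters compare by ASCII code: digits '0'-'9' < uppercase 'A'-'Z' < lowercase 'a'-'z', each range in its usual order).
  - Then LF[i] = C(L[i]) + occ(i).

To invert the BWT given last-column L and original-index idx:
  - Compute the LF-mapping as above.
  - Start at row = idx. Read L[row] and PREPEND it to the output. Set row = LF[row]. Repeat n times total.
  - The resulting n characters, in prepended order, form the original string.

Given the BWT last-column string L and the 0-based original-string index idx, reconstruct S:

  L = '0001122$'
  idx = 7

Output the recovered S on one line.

LF mapping: 1 2 3 4 5 6 7 0
Walk LF starting at row 7, prepending L[row]:
  step 1: row=7, L[7]='$', prepend. Next row=LF[7]=0
  step 2: row=0, L[0]='0', prepend. Next row=LF[0]=1
  step 3: row=1, L[1]='0', prepend. Next row=LF[1]=2
  step 4: row=2, L[2]='0', prepend. Next row=LF[2]=3
  step 5: row=3, L[3]='1', prepend. Next row=LF[3]=4
  step 6: row=4, L[4]='1', prepend. Next row=LF[4]=5
  step 7: row=5, L[5]='2', prepend. Next row=LF[5]=6
  step 8: row=6, L[6]='2', prepend. Next row=LF[6]=7
Reversed output: 2211000$

Answer: 2211000$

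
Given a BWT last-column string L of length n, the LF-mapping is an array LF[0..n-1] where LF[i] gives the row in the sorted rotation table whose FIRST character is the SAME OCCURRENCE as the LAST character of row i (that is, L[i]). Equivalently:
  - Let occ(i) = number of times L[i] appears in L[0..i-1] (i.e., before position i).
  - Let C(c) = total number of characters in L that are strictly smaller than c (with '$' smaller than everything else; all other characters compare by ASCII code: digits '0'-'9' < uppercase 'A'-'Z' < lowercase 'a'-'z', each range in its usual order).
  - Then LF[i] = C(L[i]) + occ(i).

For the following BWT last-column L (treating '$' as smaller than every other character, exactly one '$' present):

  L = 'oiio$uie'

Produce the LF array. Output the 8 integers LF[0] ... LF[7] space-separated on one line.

Char counts: '$':1, 'e':1, 'i':3, 'o':2, 'u':1
C (first-col start): C('$')=0, C('e')=1, C('i')=2, C('o')=5, C('u')=7
L[0]='o': occ=0, LF[0]=C('o')+0=5+0=5
L[1]='i': occ=0, LF[1]=C('i')+0=2+0=2
L[2]='i': occ=1, LF[2]=C('i')+1=2+1=3
L[3]='o': occ=1, LF[3]=C('o')+1=5+1=6
L[4]='$': occ=0, LF[4]=C('$')+0=0+0=0
L[5]='u': occ=0, LF[5]=C('u')+0=7+0=7
L[6]='i': occ=2, LF[6]=C('i')+2=2+2=4
L[7]='e': occ=0, LF[7]=C('e')+0=1+0=1

Answer: 5 2 3 6 0 7 4 1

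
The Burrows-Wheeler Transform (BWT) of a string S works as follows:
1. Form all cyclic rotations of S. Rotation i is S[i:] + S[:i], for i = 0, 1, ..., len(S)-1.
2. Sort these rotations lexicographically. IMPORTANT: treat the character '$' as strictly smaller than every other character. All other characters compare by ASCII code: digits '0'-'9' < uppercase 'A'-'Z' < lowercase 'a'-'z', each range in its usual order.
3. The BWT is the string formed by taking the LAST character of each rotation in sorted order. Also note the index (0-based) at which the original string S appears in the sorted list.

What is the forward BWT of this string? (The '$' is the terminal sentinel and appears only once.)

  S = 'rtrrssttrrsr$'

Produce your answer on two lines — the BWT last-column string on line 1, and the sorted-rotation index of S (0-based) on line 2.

Answer: rsttrr$rrstrs
6

Derivation:
All 13 rotations (rotation i = S[i:]+S[:i]):
  rot[0] = rtrrssttrrsr$
  rot[1] = trrssttrrsr$r
  rot[2] = rrssttrrsr$rt
  rot[3] = rssttrrsr$rtr
  rot[4] = ssttrrsr$rtrr
  rot[5] = sttrrsr$rtrrs
  rot[6] = ttrrsr$rtrrss
  rot[7] = trrsr$rtrrsst
  rot[8] = rrsr$rtrrsstt
  rot[9] = rsr$rtrrssttr
  rot[10] = sr$rtrrssttrr
  rot[11] = r$rtrrssttrrs
  rot[12] = $rtrrssttrrsr
Sorted (with $ < everything):
  sorted[0] = $rtrrssttrrsr  (last char: 'r')
  sorted[1] = r$rtrrssttrrs  (last char: 's')
  sorted[2] = rrsr$rtrrsstt  (last char: 't')
  sorted[3] = rrssttrrsr$rt  (last char: 't')
  sorted[4] = rsr$rtrrssttr  (last char: 'r')
  sorted[5] = rssttrrsr$rtr  (last char: 'r')
  sorted[6] = rtrrssttrrsr$  (last char: '$')
  sorted[7] = sr$rtrrssttrr  (last char: 'r')
  sorted[8] = ssttrrsr$rtrr  (last char: 'r')
  sorted[9] = sttrrsr$rtrrs  (last char: 's')
  sorted[10] = trrsr$rtrrsst  (last char: 't')
  sorted[11] = trrssttrrsr$r  (last char: 'r')
  sorted[12] = ttrrsr$rtrrss  (last char: 's')
Last column: rsttrr$rrstrs
Original string S is at sorted index 6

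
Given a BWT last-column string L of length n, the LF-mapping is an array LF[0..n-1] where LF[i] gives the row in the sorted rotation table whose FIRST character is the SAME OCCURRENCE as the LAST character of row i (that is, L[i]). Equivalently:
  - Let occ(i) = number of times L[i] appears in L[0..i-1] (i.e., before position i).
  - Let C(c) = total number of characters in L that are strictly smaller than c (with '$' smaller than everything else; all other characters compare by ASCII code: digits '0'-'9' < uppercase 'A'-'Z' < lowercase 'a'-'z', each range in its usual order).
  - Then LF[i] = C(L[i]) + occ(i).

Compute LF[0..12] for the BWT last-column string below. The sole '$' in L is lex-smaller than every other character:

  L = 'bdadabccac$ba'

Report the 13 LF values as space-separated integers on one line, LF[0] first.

Char counts: '$':1, 'a':4, 'b':3, 'c':3, 'd':2
C (first-col start): C('$')=0, C('a')=1, C('b')=5, C('c')=8, C('d')=11
L[0]='b': occ=0, LF[0]=C('b')+0=5+0=5
L[1]='d': occ=0, LF[1]=C('d')+0=11+0=11
L[2]='a': occ=0, LF[2]=C('a')+0=1+0=1
L[3]='d': occ=1, LF[3]=C('d')+1=11+1=12
L[4]='a': occ=1, LF[4]=C('a')+1=1+1=2
L[5]='b': occ=1, LF[5]=C('b')+1=5+1=6
L[6]='c': occ=0, LF[6]=C('c')+0=8+0=8
L[7]='c': occ=1, LF[7]=C('c')+1=8+1=9
L[8]='a': occ=2, LF[8]=C('a')+2=1+2=3
L[9]='c': occ=2, LF[9]=C('c')+2=8+2=10
L[10]='$': occ=0, LF[10]=C('$')+0=0+0=0
L[11]='b': occ=2, LF[11]=C('b')+2=5+2=7
L[12]='a': occ=3, LF[12]=C('a')+3=1+3=4

Answer: 5 11 1 12 2 6 8 9 3 10 0 7 4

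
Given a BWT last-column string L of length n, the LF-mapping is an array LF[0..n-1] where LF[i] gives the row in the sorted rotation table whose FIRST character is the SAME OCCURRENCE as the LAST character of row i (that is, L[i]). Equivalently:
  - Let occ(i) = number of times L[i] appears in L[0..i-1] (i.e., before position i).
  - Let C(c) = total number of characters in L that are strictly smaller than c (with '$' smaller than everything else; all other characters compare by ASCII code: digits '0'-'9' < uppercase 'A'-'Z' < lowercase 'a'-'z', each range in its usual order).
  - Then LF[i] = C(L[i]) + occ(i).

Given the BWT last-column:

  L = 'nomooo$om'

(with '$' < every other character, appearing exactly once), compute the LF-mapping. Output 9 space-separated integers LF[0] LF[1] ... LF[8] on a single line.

Char counts: '$':1, 'm':2, 'n':1, 'o':5
C (first-col start): C('$')=0, C('m')=1, C('n')=3, C('o')=4
L[0]='n': occ=0, LF[0]=C('n')+0=3+0=3
L[1]='o': occ=0, LF[1]=C('o')+0=4+0=4
L[2]='m': occ=0, LF[2]=C('m')+0=1+0=1
L[3]='o': occ=1, LF[3]=C('o')+1=4+1=5
L[4]='o': occ=2, LF[4]=C('o')+2=4+2=6
L[5]='o': occ=3, LF[5]=C('o')+3=4+3=7
L[6]='$': occ=0, LF[6]=C('$')+0=0+0=0
L[7]='o': occ=4, LF[7]=C('o')+4=4+4=8
L[8]='m': occ=1, LF[8]=C('m')+1=1+1=2

Answer: 3 4 1 5 6 7 0 8 2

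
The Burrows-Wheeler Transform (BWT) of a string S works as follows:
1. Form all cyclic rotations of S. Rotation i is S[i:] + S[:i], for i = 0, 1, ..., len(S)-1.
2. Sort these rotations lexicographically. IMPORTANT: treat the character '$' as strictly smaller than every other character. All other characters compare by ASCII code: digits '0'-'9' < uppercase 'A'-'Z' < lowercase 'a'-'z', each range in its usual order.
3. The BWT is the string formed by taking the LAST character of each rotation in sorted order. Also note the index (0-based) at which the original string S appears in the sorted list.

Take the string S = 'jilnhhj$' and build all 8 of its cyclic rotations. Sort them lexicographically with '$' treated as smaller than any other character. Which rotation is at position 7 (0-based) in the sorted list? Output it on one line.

Answer: nhhj$jil

Derivation:
All 8 rotations (rotation i = S[i:]+S[:i]):
  rot[0] = jilnhhj$
  rot[1] = ilnhhj$j
  rot[2] = lnhhj$ji
  rot[3] = nhhj$jil
  rot[4] = hhj$jiln
  rot[5] = hj$jilnh
  rot[6] = j$jilnhh
  rot[7] = $jilnhhj
Sorted (with $ < everything):
  sorted[0] = $jilnhhj
  sorted[1] = hhj$jiln
  sorted[2] = hj$jilnh
  sorted[3] = ilnhhj$j
  sorted[4] = j$jilnhh
  sorted[5] = jilnhhj$
  sorted[6] = lnhhj$ji
  sorted[7] = nhhj$jil
sorted[7] = nhhj$jil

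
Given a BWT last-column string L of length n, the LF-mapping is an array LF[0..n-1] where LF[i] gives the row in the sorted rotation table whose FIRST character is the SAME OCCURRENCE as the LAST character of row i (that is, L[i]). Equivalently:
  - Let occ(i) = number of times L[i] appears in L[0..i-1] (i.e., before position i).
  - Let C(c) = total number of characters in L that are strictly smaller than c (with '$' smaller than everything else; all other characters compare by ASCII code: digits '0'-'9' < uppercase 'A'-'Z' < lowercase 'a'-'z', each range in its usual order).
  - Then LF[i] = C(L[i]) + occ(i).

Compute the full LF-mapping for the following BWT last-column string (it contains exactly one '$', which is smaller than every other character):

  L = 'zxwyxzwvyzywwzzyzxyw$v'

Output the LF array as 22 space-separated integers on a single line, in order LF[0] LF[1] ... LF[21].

Char counts: '$':1, 'v':2, 'w':5, 'x':3, 'y':5, 'z':6
C (first-col start): C('$')=0, C('v')=1, C('w')=3, C('x')=8, C('y')=11, C('z')=16
L[0]='z': occ=0, LF[0]=C('z')+0=16+0=16
L[1]='x': occ=0, LF[1]=C('x')+0=8+0=8
L[2]='w': occ=0, LF[2]=C('w')+0=3+0=3
L[3]='y': occ=0, LF[3]=C('y')+0=11+0=11
L[4]='x': occ=1, LF[4]=C('x')+1=8+1=9
L[5]='z': occ=1, LF[5]=C('z')+1=16+1=17
L[6]='w': occ=1, LF[6]=C('w')+1=3+1=4
L[7]='v': occ=0, LF[7]=C('v')+0=1+0=1
L[8]='y': occ=1, LF[8]=C('y')+1=11+1=12
L[9]='z': occ=2, LF[9]=C('z')+2=16+2=18
L[10]='y': occ=2, LF[10]=C('y')+2=11+2=13
L[11]='w': occ=2, LF[11]=C('w')+2=3+2=5
L[12]='w': occ=3, LF[12]=C('w')+3=3+3=6
L[13]='z': occ=3, LF[13]=C('z')+3=16+3=19
L[14]='z': occ=4, LF[14]=C('z')+4=16+4=20
L[15]='y': occ=3, LF[15]=C('y')+3=11+3=14
L[16]='z': occ=5, LF[16]=C('z')+5=16+5=21
L[17]='x': occ=2, LF[17]=C('x')+2=8+2=10
L[18]='y': occ=4, LF[18]=C('y')+4=11+4=15
L[19]='w': occ=4, LF[19]=C('w')+4=3+4=7
L[20]='$': occ=0, LF[20]=C('$')+0=0+0=0
L[21]='v': occ=1, LF[21]=C('v')+1=1+1=2

Answer: 16 8 3 11 9 17 4 1 12 18 13 5 6 19 20 14 21 10 15 7 0 2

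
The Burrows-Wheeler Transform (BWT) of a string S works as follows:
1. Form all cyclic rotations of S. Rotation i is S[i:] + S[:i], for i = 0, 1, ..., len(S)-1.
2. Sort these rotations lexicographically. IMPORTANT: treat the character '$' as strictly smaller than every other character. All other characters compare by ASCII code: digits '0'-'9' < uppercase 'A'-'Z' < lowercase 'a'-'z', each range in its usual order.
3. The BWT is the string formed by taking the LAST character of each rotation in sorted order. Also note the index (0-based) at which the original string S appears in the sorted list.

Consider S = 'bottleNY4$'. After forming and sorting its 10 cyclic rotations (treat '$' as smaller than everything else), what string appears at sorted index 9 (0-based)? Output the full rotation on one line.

All 10 rotations (rotation i = S[i:]+S[:i]):
  rot[0] = bottleNY4$
  rot[1] = ottleNY4$b
  rot[2] = ttleNY4$bo
  rot[3] = tleNY4$bot
  rot[4] = leNY4$bott
  rot[5] = eNY4$bottl
  rot[6] = NY4$bottle
  rot[7] = Y4$bottleN
  rot[8] = 4$bottleNY
  rot[9] = $bottleNY4
Sorted (with $ < everything):
  sorted[0] = $bottleNY4
  sorted[1] = 4$bottleNY
  sorted[2] = NY4$bottle
  sorted[3] = Y4$bottleN
  sorted[4] = bottleNY4$
  sorted[5] = eNY4$bottl
  sorted[6] = leNY4$bott
  sorted[7] = ottleNY4$b
  sorted[8] = tleNY4$bot
  sorted[9] = ttleNY4$bo
sorted[9] = ttleNY4$bo

Answer: ttleNY4$bo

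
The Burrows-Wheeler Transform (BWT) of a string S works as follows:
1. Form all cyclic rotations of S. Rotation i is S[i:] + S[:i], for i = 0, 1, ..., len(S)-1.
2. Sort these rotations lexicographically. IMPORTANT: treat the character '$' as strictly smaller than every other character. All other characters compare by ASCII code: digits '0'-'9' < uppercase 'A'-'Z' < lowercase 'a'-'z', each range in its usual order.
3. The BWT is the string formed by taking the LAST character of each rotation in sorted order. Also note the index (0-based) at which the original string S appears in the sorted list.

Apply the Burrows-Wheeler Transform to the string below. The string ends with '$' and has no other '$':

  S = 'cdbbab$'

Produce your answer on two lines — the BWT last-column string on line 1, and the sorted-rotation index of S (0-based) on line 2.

Answer: bbabd$c
5

Derivation:
All 7 rotations (rotation i = S[i:]+S[:i]):
  rot[0] = cdbbab$
  rot[1] = dbbab$c
  rot[2] = bbab$cd
  rot[3] = bab$cdb
  rot[4] = ab$cdbb
  rot[5] = b$cdbba
  rot[6] = $cdbbab
Sorted (with $ < everything):
  sorted[0] = $cdbbab  (last char: 'b')
  sorted[1] = ab$cdbb  (last char: 'b')
  sorted[2] = b$cdbba  (last char: 'a')
  sorted[3] = bab$cdb  (last char: 'b')
  sorted[4] = bbab$cd  (last char: 'd')
  sorted[5] = cdbbab$  (last char: '$')
  sorted[6] = dbbab$c  (last char: 'c')
Last column: bbabd$c
Original string S is at sorted index 5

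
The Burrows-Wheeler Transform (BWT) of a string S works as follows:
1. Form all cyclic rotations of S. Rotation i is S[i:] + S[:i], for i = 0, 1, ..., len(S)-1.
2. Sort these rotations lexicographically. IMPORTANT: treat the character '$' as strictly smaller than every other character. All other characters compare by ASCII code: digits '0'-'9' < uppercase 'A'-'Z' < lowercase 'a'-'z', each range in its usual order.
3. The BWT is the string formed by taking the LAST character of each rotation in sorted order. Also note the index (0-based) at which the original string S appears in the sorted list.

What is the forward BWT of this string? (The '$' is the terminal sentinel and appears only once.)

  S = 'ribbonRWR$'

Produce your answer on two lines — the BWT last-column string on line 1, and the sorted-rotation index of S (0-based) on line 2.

Answer: RWnRibrob$
9

Derivation:
All 10 rotations (rotation i = S[i:]+S[:i]):
  rot[0] = ribbonRWR$
  rot[1] = ibbonRWR$r
  rot[2] = bbonRWR$ri
  rot[3] = bonRWR$rib
  rot[4] = onRWR$ribb
  rot[5] = nRWR$ribbo
  rot[6] = RWR$ribbon
  rot[7] = WR$ribbonR
  rot[8] = R$ribbonRW
  rot[9] = $ribbonRWR
Sorted (with $ < everything):
  sorted[0] = $ribbonRWR  (last char: 'R')
  sorted[1] = R$ribbonRW  (last char: 'W')
  sorted[2] = RWR$ribbon  (last char: 'n')
  sorted[3] = WR$ribbonR  (last char: 'R')
  sorted[4] = bbonRWR$ri  (last char: 'i')
  sorted[5] = bonRWR$rib  (last char: 'b')
  sorted[6] = ibbonRWR$r  (last char: 'r')
  sorted[7] = nRWR$ribbo  (last char: 'o')
  sorted[8] = onRWR$ribb  (last char: 'b')
  sorted[9] = ribbonRWR$  (last char: '$')
Last column: RWnRibrob$
Original string S is at sorted index 9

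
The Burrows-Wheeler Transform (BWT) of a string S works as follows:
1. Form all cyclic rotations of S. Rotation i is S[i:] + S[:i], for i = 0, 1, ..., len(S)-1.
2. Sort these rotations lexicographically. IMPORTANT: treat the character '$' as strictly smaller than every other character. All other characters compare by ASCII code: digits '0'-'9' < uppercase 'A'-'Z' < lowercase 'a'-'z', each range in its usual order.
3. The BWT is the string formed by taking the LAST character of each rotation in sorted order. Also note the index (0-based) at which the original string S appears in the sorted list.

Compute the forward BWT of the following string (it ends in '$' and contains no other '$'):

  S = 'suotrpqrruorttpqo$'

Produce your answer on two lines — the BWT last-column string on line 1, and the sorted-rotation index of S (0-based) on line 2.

All 18 rotations (rotation i = S[i:]+S[:i]):
  rot[0] = suotrpqrruorttpqo$
  rot[1] = uotrpqrruorttpqo$s
  rot[2] = otrpqrruorttpqo$su
  rot[3] = trpqrruorttpqo$suo
  rot[4] = rpqrruorttpqo$suot
  rot[5] = pqrruorttpqo$suotr
  rot[6] = qrruorttpqo$suotrp
  rot[7] = rruorttpqo$suotrpq
  rot[8] = ruorttpqo$suotrpqr
  rot[9] = uorttpqo$suotrpqrr
  rot[10] = orttpqo$suotrpqrru
  rot[11] = rttpqo$suotrpqrruo
  rot[12] = ttpqo$suotrpqrruor
  rot[13] = tpqo$suotrpqrruort
  rot[14] = pqo$suotrpqrruortt
  rot[15] = qo$suotrpqrruorttp
  rot[16] = o$suotrpqrruorttpq
  rot[17] = $suotrpqrruorttpqo
Sorted (with $ < everything):
  sorted[0] = $suotrpqrruorttpqo  (last char: 'o')
  sorted[1] = o$suotrpqrruorttpq  (last char: 'q')
  sorted[2] = orttpqo$suotrpqrru  (last char: 'u')
  sorted[3] = otrpqrruorttpqo$su  (last char: 'u')
  sorted[4] = pqo$suotrpqrruortt  (last char: 't')
  sorted[5] = pqrruorttpqo$suotr  (last char: 'r')
  sorted[6] = qo$suotrpqrruorttp  (last char: 'p')
  sorted[7] = qrruorttpqo$suotrp  (last char: 'p')
  sorted[8] = rpqrruorttpqo$suot  (last char: 't')
  sorted[9] = rruorttpqo$suotrpq  (last char: 'q')
  sorted[10] = rttpqo$suotrpqrruo  (last char: 'o')
  sorted[11] = ruorttpqo$suotrpqr  (last char: 'r')
  sorted[12] = suotrpqrruorttpqo$  (last char: '$')
  sorted[13] = tpqo$suotrpqrruort  (last char: 't')
  sorted[14] = trpqrruorttpqo$suo  (last char: 'o')
  sorted[15] = ttpqo$suotrpqrruor  (last char: 'r')
  sorted[16] = uorttpqo$suotrpqrr  (last char: 'r')
  sorted[17] = uotrpqrruorttpqo$s  (last char: 's')
Last column: oquutrpptqor$torrs
Original string S is at sorted index 12

Answer: oquutrpptqor$torrs
12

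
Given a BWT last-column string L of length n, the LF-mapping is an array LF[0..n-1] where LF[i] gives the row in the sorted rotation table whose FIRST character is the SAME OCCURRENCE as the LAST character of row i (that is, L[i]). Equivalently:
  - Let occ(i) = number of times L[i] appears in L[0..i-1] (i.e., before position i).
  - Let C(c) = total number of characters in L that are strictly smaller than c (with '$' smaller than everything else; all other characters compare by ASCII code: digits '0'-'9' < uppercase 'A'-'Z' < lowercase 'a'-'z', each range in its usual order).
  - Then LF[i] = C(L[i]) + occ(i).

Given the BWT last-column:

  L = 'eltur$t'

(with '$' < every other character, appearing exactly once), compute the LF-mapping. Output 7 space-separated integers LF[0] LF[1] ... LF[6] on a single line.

Char counts: '$':1, 'e':1, 'l':1, 'r':1, 't':2, 'u':1
C (first-col start): C('$')=0, C('e')=1, C('l')=2, C('r')=3, C('t')=4, C('u')=6
L[0]='e': occ=0, LF[0]=C('e')+0=1+0=1
L[1]='l': occ=0, LF[1]=C('l')+0=2+0=2
L[2]='t': occ=0, LF[2]=C('t')+0=4+0=4
L[3]='u': occ=0, LF[3]=C('u')+0=6+0=6
L[4]='r': occ=0, LF[4]=C('r')+0=3+0=3
L[5]='$': occ=0, LF[5]=C('$')+0=0+0=0
L[6]='t': occ=1, LF[6]=C('t')+1=4+1=5

Answer: 1 2 4 6 3 0 5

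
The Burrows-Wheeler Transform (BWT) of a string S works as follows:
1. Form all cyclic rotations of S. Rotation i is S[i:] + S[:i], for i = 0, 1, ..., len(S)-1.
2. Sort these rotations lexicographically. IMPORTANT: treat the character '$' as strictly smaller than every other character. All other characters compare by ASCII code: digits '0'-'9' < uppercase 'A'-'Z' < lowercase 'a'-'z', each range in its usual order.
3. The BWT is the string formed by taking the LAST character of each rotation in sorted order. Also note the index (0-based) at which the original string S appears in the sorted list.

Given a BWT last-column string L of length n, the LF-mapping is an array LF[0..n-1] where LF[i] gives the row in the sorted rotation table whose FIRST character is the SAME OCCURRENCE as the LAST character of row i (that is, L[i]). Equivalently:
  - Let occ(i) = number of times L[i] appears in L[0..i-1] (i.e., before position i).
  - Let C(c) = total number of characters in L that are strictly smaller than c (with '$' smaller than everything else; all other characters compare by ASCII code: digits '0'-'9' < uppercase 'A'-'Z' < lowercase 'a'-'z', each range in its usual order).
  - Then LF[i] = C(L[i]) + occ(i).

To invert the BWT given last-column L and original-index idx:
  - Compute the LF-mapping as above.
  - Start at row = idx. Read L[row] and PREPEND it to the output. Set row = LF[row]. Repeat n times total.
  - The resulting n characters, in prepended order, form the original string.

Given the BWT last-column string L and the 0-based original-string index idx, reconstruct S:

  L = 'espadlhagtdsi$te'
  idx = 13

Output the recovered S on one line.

LF mapping: 5 12 11 1 3 10 8 2 7 14 4 13 9 0 15 6
Walk LF starting at row 13, prepending L[row]:
  step 1: row=13, L[13]='$', prepend. Next row=LF[13]=0
  step 2: row=0, L[0]='e', prepend. Next row=LF[0]=5
  step 3: row=5, L[5]='l', prepend. Next row=LF[5]=10
  step 4: row=10, L[10]='d', prepend. Next row=LF[10]=4
  step 5: row=4, L[4]='d', prepend. Next row=LF[4]=3
  step 6: row=3, L[3]='a', prepend. Next row=LF[3]=1
  step 7: row=1, L[1]='s', prepend. Next row=LF[1]=12
  step 8: row=12, L[12]='i', prepend. Next row=LF[12]=9
  step 9: row=9, L[9]='t', prepend. Next row=LF[9]=14
  step 10: row=14, L[14]='t', prepend. Next row=LF[14]=15
  step 11: row=15, L[15]='e', prepend. Next row=LF[15]=6
  step 12: row=6, L[6]='h', prepend. Next row=LF[6]=8
  step 13: row=8, L[8]='g', prepend. Next row=LF[8]=7
  step 14: row=7, L[7]='a', prepend. Next row=LF[7]=2
  step 15: row=2, L[2]='p', prepend. Next row=LF[2]=11
  step 16: row=11, L[11]='s', prepend. Next row=LF[11]=13
Reversed output: spaghettisaddle$

Answer: spaghettisaddle$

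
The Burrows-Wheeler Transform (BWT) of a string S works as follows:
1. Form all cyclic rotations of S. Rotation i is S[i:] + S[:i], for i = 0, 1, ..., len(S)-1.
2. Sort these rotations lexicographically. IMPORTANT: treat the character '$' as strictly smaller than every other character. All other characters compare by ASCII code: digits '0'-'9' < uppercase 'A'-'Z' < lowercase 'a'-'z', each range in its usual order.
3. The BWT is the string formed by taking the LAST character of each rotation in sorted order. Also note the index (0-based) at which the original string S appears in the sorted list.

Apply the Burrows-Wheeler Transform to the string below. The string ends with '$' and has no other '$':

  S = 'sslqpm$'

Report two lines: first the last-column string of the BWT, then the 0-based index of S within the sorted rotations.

All 7 rotations (rotation i = S[i:]+S[:i]):
  rot[0] = sslqpm$
  rot[1] = slqpm$s
  rot[2] = lqpm$ss
  rot[3] = qpm$ssl
  rot[4] = pm$sslq
  rot[5] = m$sslqp
  rot[6] = $sslqpm
Sorted (with $ < everything):
  sorted[0] = $sslqpm  (last char: 'm')
  sorted[1] = lqpm$ss  (last char: 's')
  sorted[2] = m$sslqp  (last char: 'p')
  sorted[3] = pm$sslq  (last char: 'q')
  sorted[4] = qpm$ssl  (last char: 'l')
  sorted[5] = slqpm$s  (last char: 's')
  sorted[6] = sslqpm$  (last char: '$')
Last column: mspqls$
Original string S is at sorted index 6

Answer: mspqls$
6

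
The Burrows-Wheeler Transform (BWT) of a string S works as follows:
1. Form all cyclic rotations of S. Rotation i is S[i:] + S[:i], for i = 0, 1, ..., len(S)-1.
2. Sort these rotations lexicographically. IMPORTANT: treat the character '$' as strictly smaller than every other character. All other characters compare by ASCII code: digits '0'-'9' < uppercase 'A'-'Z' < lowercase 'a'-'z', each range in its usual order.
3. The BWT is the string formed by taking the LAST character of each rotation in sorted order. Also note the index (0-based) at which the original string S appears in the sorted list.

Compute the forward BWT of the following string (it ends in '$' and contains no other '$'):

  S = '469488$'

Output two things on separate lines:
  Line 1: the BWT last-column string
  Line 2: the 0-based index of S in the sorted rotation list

All 7 rotations (rotation i = S[i:]+S[:i]):
  rot[0] = 469488$
  rot[1] = 69488$4
  rot[2] = 9488$46
  rot[3] = 488$469
  rot[4] = 88$4694
  rot[5] = 8$46948
  rot[6] = $469488
Sorted (with $ < everything):
  sorted[0] = $469488  (last char: '8')
  sorted[1] = 469488$  (last char: '$')
  sorted[2] = 488$469  (last char: '9')
  sorted[3] = 69488$4  (last char: '4')
  sorted[4] = 8$46948  (last char: '8')
  sorted[5] = 88$4694  (last char: '4')
  sorted[6] = 9488$46  (last char: '6')
Last column: 8$94846
Original string S is at sorted index 1

Answer: 8$94846
1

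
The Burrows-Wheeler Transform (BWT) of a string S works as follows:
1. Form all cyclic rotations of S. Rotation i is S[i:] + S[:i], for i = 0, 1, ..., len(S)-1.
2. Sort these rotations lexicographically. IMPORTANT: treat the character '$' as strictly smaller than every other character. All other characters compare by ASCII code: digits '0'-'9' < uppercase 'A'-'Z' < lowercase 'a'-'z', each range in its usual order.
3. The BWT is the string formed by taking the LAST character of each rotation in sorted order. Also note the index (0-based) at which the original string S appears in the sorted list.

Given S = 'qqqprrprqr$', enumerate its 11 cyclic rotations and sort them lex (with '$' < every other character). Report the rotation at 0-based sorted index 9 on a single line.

Answer: rqr$qqqprrp

Derivation:
All 11 rotations (rotation i = S[i:]+S[:i]):
  rot[0] = qqqprrprqr$
  rot[1] = qqprrprqr$q
  rot[2] = qprrprqr$qq
  rot[3] = prrprqr$qqq
  rot[4] = rrprqr$qqqp
  rot[5] = rprqr$qqqpr
  rot[6] = prqr$qqqprr
  rot[7] = rqr$qqqprrp
  rot[8] = qr$qqqprrpr
  rot[9] = r$qqqprrprq
  rot[10] = $qqqprrprqr
Sorted (with $ < everything):
  sorted[0] = $qqqprrprqr
  sorted[1] = prqr$qqqprr
  sorted[2] = prrprqr$qqq
  sorted[3] = qprrprqr$qq
  sorted[4] = qqprrprqr$q
  sorted[5] = qqqprrprqr$
  sorted[6] = qr$qqqprrpr
  sorted[7] = r$qqqprrprq
  sorted[8] = rprqr$qqqpr
  sorted[9] = rqr$qqqprrp
  sorted[10] = rrprqr$qqqp
sorted[9] = rqr$qqqprrp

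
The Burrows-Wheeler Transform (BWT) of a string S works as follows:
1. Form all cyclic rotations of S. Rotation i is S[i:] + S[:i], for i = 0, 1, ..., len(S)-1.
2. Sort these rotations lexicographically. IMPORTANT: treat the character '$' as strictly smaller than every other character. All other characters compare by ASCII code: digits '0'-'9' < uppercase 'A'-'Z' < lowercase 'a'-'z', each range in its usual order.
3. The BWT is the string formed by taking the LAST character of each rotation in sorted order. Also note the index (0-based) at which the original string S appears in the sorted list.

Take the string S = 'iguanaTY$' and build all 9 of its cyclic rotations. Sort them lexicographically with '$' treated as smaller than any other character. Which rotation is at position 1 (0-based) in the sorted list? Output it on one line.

Answer: TY$iguana

Derivation:
All 9 rotations (rotation i = S[i:]+S[:i]):
  rot[0] = iguanaTY$
  rot[1] = guanaTY$i
  rot[2] = uanaTY$ig
  rot[3] = anaTY$igu
  rot[4] = naTY$igua
  rot[5] = aTY$iguan
  rot[6] = TY$iguana
  rot[7] = Y$iguanaT
  rot[8] = $iguanaTY
Sorted (with $ < everything):
  sorted[0] = $iguanaTY
  sorted[1] = TY$iguana
  sorted[2] = Y$iguanaT
  sorted[3] = aTY$iguan
  sorted[4] = anaTY$igu
  sorted[5] = guanaTY$i
  sorted[6] = iguanaTY$
  sorted[7] = naTY$igua
  sorted[8] = uanaTY$ig
sorted[1] = TY$iguana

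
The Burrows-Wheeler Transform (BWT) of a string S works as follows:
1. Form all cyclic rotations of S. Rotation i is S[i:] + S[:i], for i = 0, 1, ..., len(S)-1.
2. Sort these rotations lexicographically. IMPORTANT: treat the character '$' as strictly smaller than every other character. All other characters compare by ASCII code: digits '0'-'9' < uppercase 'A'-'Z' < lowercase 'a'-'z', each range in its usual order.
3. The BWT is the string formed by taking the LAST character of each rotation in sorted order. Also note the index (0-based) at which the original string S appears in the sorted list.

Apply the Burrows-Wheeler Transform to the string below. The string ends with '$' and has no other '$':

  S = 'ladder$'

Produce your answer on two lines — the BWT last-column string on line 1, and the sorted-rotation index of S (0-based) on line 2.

All 7 rotations (rotation i = S[i:]+S[:i]):
  rot[0] = ladder$
  rot[1] = adder$l
  rot[2] = dder$la
  rot[3] = der$lad
  rot[4] = er$ladd
  rot[5] = r$ladde
  rot[6] = $ladder
Sorted (with $ < everything):
  sorted[0] = $ladder  (last char: 'r')
  sorted[1] = adder$l  (last char: 'l')
  sorted[2] = dder$la  (last char: 'a')
  sorted[3] = der$lad  (last char: 'd')
  sorted[4] = er$ladd  (last char: 'd')
  sorted[5] = ladder$  (last char: '$')
  sorted[6] = r$ladde  (last char: 'e')
Last column: rladd$e
Original string S is at sorted index 5

Answer: rladd$e
5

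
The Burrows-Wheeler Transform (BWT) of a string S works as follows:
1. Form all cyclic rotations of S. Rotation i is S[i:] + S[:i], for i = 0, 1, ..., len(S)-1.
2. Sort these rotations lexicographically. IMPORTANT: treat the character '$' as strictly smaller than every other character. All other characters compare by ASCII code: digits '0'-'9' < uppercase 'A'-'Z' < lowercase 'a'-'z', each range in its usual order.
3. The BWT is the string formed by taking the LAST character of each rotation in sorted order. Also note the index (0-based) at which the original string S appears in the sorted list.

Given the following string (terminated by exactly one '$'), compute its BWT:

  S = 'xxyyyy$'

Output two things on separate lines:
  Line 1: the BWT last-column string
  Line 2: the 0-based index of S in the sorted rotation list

All 7 rotations (rotation i = S[i:]+S[:i]):
  rot[0] = xxyyyy$
  rot[1] = xyyyy$x
  rot[2] = yyyy$xx
  rot[3] = yyy$xxy
  rot[4] = yy$xxyy
  rot[5] = y$xxyyy
  rot[6] = $xxyyyy
Sorted (with $ < everything):
  sorted[0] = $xxyyyy  (last char: 'y')
  sorted[1] = xxyyyy$  (last char: '$')
  sorted[2] = xyyyy$x  (last char: 'x')
  sorted[3] = y$xxyyy  (last char: 'y')
  sorted[4] = yy$xxyy  (last char: 'y')
  sorted[5] = yyy$xxy  (last char: 'y')
  sorted[6] = yyyy$xx  (last char: 'x')
Last column: y$xyyyx
Original string S is at sorted index 1

Answer: y$xyyyx
1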